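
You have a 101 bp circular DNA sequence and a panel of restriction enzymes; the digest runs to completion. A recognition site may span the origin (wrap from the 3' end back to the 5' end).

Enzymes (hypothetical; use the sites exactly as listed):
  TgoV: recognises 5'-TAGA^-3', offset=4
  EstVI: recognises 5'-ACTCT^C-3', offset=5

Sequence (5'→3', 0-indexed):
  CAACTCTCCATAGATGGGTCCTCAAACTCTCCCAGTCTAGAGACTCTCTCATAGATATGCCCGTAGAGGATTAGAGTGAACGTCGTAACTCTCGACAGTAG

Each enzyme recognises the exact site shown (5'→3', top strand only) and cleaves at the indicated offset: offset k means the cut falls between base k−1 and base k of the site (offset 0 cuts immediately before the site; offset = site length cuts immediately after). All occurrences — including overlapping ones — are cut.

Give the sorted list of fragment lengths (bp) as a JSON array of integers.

Per-enzyme occurrences:
  TgoV TAGA/4: at [10, 37, 51, 63, 71] ⇒ [14, 41, 55, 67, 75]
  EstVI ACTCTC/5: at [2, 25, 42, 87] ⇒ [7, 30, 47, 92]

Pooled cuts: [7, 14, 30, 41, 47, 55, 67, 75, 92]

Fragments:
  7→14: 7 bp
  14→30: 16 bp
  30→41: 11 bp
  41→47: 6 bp
  47→55: 8 bp
  55→67: 12 bp
  67→75: 8 bp
  75→92: 17 bp
  92→7 (wrap): 101-92+7 = 16 bp

[6,7,8,8,11,12,16,16,17]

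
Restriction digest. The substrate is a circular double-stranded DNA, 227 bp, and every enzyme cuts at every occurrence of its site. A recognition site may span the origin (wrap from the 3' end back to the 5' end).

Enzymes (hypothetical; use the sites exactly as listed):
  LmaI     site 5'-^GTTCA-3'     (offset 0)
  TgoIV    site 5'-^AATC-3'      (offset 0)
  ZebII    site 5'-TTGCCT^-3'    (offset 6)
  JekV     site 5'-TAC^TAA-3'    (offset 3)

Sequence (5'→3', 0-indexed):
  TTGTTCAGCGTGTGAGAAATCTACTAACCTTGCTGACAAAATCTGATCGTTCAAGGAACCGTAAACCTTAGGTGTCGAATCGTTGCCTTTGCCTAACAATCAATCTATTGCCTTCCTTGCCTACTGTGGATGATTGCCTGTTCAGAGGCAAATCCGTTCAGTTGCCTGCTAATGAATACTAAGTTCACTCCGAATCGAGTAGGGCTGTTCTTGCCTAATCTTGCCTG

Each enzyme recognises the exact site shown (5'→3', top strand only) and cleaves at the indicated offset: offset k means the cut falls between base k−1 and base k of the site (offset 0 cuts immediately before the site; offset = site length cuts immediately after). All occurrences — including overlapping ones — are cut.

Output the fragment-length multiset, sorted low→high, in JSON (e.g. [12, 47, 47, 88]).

[3,3,3,4,5,6,7,9,9,10,10,11,11,12,12,12,15,15,17,24,29]

Per-enzyme occurrences:
  LmaI (GTTCA, off=0): starts [2, 48, 139, 155, 182] → cuts [2, 48, 139, 155, 182]
  TgoIV (AATC, off=0): starts [17, 39, 77, 97, 101, 150, 192, 216] → cuts [17, 39, 77, 97, 101, 150, 192, 216]
  ZebII (TTGCCT, off=6): starts [82, 88, 107, 116, 133, 161, 210, 220] → cuts [88, 94, 113, 122, 139, 167, 216, 226]
  JekV (TACTAA, off=3): starts [21, 176] → cuts [24, 179]

Pooled cuts: [2, 17, 24, 39, 48, 77, 88, 94, 97, 101, 113, 122, 139, 150, 155, 167, 179, 182, 192, 216, 226]

Fragment lengths:
  2→17: 15 bp
  17→24: 7 bp
  24→39: 15 bp
  39→48: 9 bp
  48→77: 29 bp
  77→88: 11 bp
  88→94: 6 bp
  94→97: 3 bp
  97→101: 4 bp
  101→113: 12 bp
  113→122: 9 bp
  122→139: 17 bp
  139→150: 11 bp
  150→155: 5 bp
  155→167: 12 bp
  167→179: 12 bp
  179→182: 3 bp
  182→192: 10 bp
  192→216: 24 bp
  216→226: 10 bp
  226→2 (wrap): 227-226+2 = 3 bp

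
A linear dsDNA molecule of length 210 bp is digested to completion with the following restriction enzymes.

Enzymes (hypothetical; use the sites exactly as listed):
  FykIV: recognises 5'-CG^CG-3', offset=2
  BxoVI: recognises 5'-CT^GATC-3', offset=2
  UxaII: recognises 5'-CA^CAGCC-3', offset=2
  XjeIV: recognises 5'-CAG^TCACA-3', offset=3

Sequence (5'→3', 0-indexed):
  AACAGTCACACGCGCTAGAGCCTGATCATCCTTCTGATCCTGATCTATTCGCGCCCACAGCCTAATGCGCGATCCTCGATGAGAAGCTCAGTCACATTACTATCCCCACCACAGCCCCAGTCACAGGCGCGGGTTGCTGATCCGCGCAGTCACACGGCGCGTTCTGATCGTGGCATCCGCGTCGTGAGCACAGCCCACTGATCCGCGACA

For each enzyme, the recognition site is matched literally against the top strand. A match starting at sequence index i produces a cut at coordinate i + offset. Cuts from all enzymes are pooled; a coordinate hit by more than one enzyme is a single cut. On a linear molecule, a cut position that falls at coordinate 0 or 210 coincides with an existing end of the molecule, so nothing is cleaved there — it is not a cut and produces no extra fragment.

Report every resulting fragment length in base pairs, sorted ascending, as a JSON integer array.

Per-enzyme occurrences:
  FykIV CGCG/2: at [10, 49, 67, 127, 142, 157, 177, 203] ⇒ [12, 51, 69, 129, 144, 159, 179, 205]
  BxoVI CTGATC/2: at [21, 33, 39, 136, 163, 197] ⇒ [23, 35, 41, 138, 165, 199]
  UxaII CACAGCC/2: at [55, 109, 188] ⇒ [57, 111, 190]
  XjeIV CAGTCACA/3: at [2, 88, 117, 146] ⇒ [5, 91, 120, 149]

Pooled cuts: [5, 12, 23, 35, 41, 51, 57, 69, 91, 111, 120, 129, 138, 144, 149, 159, 165, 179, 190, 199, 205]

Fragment lengths:
  [0,5): 5 bp
  [5,12): 7 bp
  [12,23): 11 bp
  [23,35): 12 bp
  [35,41): 6 bp
  [41,51): 10 bp
  [51,57): 6 bp
  [57,69): 12 bp
  [69,91): 22 bp
  [91,111): 20 bp
  [111,120): 9 bp
  [120,129): 9 bp
  [129,138): 9 bp
  [138,144): 6 bp
  [144,149): 5 bp
  [149,159): 10 bp
  [159,165): 6 bp
  [165,179): 14 bp
  [179,190): 11 bp
  [190,199): 9 bp
  [199,205): 6 bp
  [205,210): 5 bp

[5,5,5,6,6,6,6,6,7,9,9,9,9,10,10,11,11,12,12,14,20,22]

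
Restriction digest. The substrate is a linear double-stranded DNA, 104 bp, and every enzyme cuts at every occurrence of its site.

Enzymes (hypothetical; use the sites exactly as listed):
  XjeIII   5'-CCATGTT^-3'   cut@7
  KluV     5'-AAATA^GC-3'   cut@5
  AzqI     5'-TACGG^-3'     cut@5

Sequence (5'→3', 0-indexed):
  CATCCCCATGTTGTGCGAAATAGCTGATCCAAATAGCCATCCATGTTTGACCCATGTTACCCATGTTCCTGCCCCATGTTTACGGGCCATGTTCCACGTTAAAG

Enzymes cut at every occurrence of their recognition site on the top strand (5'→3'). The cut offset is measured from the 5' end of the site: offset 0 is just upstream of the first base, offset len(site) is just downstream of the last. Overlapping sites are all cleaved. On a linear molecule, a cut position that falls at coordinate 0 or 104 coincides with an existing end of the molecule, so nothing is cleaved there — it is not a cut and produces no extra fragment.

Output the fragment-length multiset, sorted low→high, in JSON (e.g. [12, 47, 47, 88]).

Per-enzyme occurrences:
  XjeIII CCATGTT/7: at [5, 40, 51, 60, 73, 86] ⇒ [12, 47, 58, 67, 80, 93]
  KluV AAATAGC/5: at [17, 30] ⇒ [22, 35]
  AzqI TACGG/5: at [80] ⇒ [85]

All cut coordinates (distinct, sorted): [12, 22, 35, 47, 58, 67, 80, 85, 93]

Fragments:
  [0,12): 12 bp
  [12,22): 10 bp
  [22,35): 13 bp
  [35,47): 12 bp
  [47,58): 11 bp
  [58,67): 9 bp
  [67,80): 13 bp
  [80,85): 5 bp
  [85,93): 8 bp
  [93,104): 11 bp

[5,8,9,10,11,11,12,12,13,13]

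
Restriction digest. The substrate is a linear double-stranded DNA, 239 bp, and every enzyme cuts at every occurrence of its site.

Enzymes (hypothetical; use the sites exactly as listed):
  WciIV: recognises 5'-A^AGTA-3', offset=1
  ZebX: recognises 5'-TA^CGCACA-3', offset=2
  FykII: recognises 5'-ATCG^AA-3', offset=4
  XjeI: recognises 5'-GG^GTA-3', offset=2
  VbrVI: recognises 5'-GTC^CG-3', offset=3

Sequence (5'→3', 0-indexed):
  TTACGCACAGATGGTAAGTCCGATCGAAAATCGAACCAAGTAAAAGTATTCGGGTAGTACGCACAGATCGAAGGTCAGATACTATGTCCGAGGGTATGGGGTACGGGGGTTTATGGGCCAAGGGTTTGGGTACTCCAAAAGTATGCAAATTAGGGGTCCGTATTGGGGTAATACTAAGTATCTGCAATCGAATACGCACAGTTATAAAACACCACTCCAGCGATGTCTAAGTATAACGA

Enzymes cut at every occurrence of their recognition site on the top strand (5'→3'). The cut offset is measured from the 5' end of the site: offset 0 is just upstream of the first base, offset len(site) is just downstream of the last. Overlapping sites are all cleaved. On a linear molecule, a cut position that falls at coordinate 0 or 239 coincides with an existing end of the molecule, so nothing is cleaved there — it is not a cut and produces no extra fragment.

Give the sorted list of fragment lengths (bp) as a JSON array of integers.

Scan for sites:
  WciIV AAGTA/1: at [37, 43, 138, 175, 228] ⇒ [38, 44, 139, 176, 229]
  ZebX TACGCACA/2: at [1, 57, 192] ⇒ [3, 59, 194]
  FykII ATCGAA/4: at [22, 29, 66, 186] ⇒ [26, 33, 70, 190]
  XjeI GGGTA/2: at [51, 91, 98, 127, 165] ⇒ [53, 93, 100, 129, 167]
  VbrVI GTCCG/3: at [17, 85, 155] ⇒ [20, 88, 158]

All cut coordinates (distinct, sorted): [3, 20, 26, 33, 38, 44, 53, 59, 70, 88, 93, 100, 129, 139, 158, 167, 176, 190, 194, 229]

Fragments:
  [0,3): 3 bp
  [3,20): 17 bp
  [20,26): 6 bp
  [26,33): 7 bp
  [33,38): 5 bp
  [38,44): 6 bp
  [44,53): 9 bp
  [53,59): 6 bp
  [59,70): 11 bp
  [70,88): 18 bp
  [88,93): 5 bp
  [93,100): 7 bp
  [100,129): 29 bp
  [129,139): 10 bp
  [139,158): 19 bp
  [158,167): 9 bp
  [167,176): 9 bp
  [176,190): 14 bp
  [190,194): 4 bp
  [194,229): 35 bp
  [229,239): 10 bp

[3,4,5,5,6,6,6,7,7,9,9,9,10,10,11,14,17,18,19,29,35]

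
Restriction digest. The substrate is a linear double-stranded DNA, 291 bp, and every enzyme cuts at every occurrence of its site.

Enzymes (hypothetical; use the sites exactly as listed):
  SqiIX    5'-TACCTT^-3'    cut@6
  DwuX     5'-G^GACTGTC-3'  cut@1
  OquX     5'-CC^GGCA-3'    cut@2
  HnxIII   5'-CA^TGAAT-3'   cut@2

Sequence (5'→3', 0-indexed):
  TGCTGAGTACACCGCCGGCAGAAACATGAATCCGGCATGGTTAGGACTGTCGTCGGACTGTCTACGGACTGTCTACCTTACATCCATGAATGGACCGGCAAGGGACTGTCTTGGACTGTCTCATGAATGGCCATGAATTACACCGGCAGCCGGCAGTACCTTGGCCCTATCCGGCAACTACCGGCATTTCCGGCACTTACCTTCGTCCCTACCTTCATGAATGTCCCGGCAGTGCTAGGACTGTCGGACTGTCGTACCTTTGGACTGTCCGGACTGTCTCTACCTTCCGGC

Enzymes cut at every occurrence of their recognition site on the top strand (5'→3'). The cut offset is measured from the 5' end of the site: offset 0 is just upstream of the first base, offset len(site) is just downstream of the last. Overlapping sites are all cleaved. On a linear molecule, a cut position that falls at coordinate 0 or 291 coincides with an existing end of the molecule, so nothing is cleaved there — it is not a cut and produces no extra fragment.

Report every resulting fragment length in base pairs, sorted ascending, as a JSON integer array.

[2,2,5,7,7,7,7,8,9,9,10,10,10,10,10,10,10,10,11,11,11,11,11,11,12,12,13,14,15,16]

Scan for sites:
  SqiIX (TACCTT, off=6): starts [73, 156, 197, 209, 254, 280] → cuts [79, 162, 203, 215, 260, 286]
  DwuX (GGACTGTC, off=1): starts [43, 54, 65, 102, 112, 237, 245, 261, 270] → cuts [44, 55, 66, 103, 113, 238, 246, 262, 271]
  OquX (CCGGCA, off=2): starts [14, 31, 94, 142, 149, 170, 180, 189, 225] → cuts [16, 33, 96, 144, 151, 172, 182, 191, 227]
  HnxIII (CATGAAT, off=2): starts [24, 84, 121, 131, 215] → cuts [26, 86, 123, 133, 217]

Pooled cuts: [16, 26, 33, 44, 55, 66, 79, 86, 96, 103, 113, 123, 133, 144, 151, 162, 172, 182, 191, 203, 215, 217, 227, 238, 246, 260, 262, 271, 286]

Fragment lengths:
  [0,16): 16 bp
  [16,26): 10 bp
  [26,33): 7 bp
  [33,44): 11 bp
  [44,55): 11 bp
  [55,66): 11 bp
  [66,79): 13 bp
  [79,86): 7 bp
  [86,96): 10 bp
  [96,103): 7 bp
  [103,113): 10 bp
  [113,123): 10 bp
  [123,133): 10 bp
  [133,144): 11 bp
  [144,151): 7 bp
  [151,162): 11 bp
  [162,172): 10 bp
  [172,182): 10 bp
  [182,191): 9 bp
  [191,203): 12 bp
  [203,215): 12 bp
  [215,217): 2 bp
  [217,227): 10 bp
  [227,238): 11 bp
  [238,246): 8 bp
  [246,260): 14 bp
  [260,262): 2 bp
  [262,271): 9 bp
  [271,286): 15 bp
  [286,291): 5 bp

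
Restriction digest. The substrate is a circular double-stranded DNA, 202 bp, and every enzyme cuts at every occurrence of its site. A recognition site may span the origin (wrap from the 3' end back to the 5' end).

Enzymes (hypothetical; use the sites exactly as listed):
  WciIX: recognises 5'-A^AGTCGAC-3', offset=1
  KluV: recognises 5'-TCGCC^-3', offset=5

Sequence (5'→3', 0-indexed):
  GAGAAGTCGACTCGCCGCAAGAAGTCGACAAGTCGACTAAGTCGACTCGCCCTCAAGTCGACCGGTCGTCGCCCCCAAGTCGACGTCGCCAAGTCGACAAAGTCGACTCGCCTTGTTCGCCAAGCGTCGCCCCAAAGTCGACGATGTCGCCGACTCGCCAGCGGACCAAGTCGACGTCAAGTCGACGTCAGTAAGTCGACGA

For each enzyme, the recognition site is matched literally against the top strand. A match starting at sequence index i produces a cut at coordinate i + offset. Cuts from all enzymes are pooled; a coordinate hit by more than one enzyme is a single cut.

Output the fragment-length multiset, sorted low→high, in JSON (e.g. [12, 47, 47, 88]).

Scan for sites:
  WciIX (AAGTCGAC, off=1): starts [3, 21, 29, 38, 54, 76, 90, 99, 134, 167, 178, 192] → cuts [4, 22, 30, 39, 55, 77, 91, 100, 135, 168, 179, 193]
  KluV (TCGCC, off=5): starts [11, 46, 68, 85, 107, 116, 126, 146, 154] → cuts [16, 51, 73, 90, 112, 121, 131, 151, 159]

Pooled cuts: [4, 16, 22, 30, 39, 51, 55, 73, 77, 90, 91, 100, 112, 121, 131, 135, 151, 159, 168, 179, 193]

Fragments:
  4→16: 12 bp
  16→22: 6 bp
  22→30: 8 bp
  30→39: 9 bp
  39→51: 12 bp
  51→55: 4 bp
  55→73: 18 bp
  73→77: 4 bp
  77→90: 13 bp
  90→91: 1 bp
  91→100: 9 bp
  100→112: 12 bp
  112→121: 9 bp
  121→131: 10 bp
  131→135: 4 bp
  135→151: 16 bp
  151→159: 8 bp
  159→168: 9 bp
  168→179: 11 bp
  179→193: 14 bp
  193→4 (wrap): 202-193+4 = 13 bp

[1,4,4,4,6,8,8,9,9,9,9,10,11,12,12,12,13,13,14,16,18]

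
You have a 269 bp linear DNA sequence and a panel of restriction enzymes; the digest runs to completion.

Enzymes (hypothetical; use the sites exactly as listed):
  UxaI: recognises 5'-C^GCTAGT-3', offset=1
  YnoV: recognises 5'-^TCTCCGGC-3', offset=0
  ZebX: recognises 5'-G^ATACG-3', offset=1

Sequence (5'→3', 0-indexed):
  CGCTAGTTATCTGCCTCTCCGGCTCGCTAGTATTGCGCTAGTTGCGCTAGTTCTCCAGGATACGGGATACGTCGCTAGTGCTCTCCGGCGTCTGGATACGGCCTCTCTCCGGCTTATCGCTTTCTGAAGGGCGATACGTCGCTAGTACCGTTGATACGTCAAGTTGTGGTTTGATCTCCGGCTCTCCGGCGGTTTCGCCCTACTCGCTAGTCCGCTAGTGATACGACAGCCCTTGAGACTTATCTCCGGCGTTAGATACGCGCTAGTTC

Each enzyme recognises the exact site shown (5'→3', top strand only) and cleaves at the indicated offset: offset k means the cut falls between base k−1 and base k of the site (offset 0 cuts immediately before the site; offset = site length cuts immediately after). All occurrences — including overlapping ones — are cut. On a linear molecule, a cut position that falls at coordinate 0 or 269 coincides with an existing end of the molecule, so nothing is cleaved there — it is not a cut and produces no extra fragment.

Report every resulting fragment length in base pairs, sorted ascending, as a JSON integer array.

[1,6,7,7,7,7,8,8,8,8,9,10,10,11,13,13,14,14,14,21,22,23,28]

Site scan:
  UxaI CGCTAGT/1: at [0, 24, 35, 44, 72, 139, 204, 212, 260] ⇒ [1, 25, 36, 45, 73, 140, 205, 213, 261]
  YnoV TCTCCGGC/0: at [15, 81, 105, 174, 182, 242] ⇒ [15, 81, 105, 174, 182, 242]
  ZebX GATACG/1: at [58, 65, 94, 132, 152, 219, 254] ⇒ [59, 66, 95, 133, 153, 220, 255]

All cut coordinates (distinct, sorted): [1, 15, 25, 36, 45, 59, 66, 73, 81, 95, 105, 133, 140, 153, 174, 182, 205, 213, 220, 242, 255, 261]

Fragment lengths:
  [0,1): 1 bp
  [1,15): 14 bp
  [15,25): 10 bp
  [25,36): 11 bp
  [36,45): 9 bp
  [45,59): 14 bp
  [59,66): 7 bp
  [66,73): 7 bp
  [73,81): 8 bp
  [81,95): 14 bp
  [95,105): 10 bp
  [105,133): 28 bp
  [133,140): 7 bp
  [140,153): 13 bp
  [153,174): 21 bp
  [174,182): 8 bp
  [182,205): 23 bp
  [205,213): 8 bp
  [213,220): 7 bp
  [220,242): 22 bp
  [242,255): 13 bp
  [255,261): 6 bp
  [261,269): 8 bp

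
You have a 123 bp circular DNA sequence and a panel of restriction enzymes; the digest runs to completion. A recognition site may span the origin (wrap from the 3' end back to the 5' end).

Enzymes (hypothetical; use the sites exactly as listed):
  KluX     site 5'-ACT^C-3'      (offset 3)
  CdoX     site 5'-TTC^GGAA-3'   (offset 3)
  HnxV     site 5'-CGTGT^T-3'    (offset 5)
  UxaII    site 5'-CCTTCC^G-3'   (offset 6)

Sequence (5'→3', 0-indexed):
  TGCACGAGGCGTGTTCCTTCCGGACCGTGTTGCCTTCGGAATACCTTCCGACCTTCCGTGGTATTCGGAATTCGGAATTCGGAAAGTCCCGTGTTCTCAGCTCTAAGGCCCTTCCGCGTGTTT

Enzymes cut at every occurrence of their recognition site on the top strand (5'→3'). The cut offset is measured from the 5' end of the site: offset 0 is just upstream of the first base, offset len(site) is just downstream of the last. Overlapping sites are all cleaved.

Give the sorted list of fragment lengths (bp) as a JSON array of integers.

[6,7,7,7,7,8,9,9,12,14,16,21]

Site scan:
  KluX (ACTC, off=3): no sites
  CdoX (TTCGGAA, off=3): starts [34, 63, 70, 77] → cuts [37, 66, 73, 80]
  HnxV (CGTGTT, off=5): starts [9, 25, 89, 116] → cuts [14, 30, 94, 121]
  UxaII (CCTTCCG, off=6): starts [15, 43, 51, 109] → cuts [21, 49, 57, 115]

All cut coordinates (distinct, sorted): [14, 21, 30, 37, 49, 57, 66, 73, 80, 94, 115, 121]

Fragment lengths:
  14→21: 7 bp
  21→30: 9 bp
  30→37: 7 bp
  37→49: 12 bp
  49→57: 8 bp
  57→66: 9 bp
  66→73: 7 bp
  73→80: 7 bp
  80→94: 14 bp
  94→115: 21 bp
  115→121: 6 bp
  121→14 (wrap): 123-121+14 = 16 bp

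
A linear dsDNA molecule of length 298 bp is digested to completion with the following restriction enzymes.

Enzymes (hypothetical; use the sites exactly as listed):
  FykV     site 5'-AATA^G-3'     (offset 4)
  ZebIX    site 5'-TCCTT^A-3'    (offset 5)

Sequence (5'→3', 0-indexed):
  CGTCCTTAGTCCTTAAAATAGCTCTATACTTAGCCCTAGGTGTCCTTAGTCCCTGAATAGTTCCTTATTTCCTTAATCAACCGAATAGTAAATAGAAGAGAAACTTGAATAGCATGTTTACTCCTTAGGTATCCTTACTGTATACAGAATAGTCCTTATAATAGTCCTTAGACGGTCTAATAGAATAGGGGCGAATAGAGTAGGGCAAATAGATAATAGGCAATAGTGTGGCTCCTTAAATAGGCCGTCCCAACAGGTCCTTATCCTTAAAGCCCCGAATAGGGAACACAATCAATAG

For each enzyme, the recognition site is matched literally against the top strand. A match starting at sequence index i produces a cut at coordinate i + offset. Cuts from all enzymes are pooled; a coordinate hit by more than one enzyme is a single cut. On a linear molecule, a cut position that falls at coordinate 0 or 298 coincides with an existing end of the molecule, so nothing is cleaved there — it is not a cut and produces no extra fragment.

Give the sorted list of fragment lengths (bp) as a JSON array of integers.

[1,5,5,6,6,6,6,6,7,7,7,7,7,7,8,10,10,12,12,13,13,13,14,15,15,16,17,20,27]

Scan for sites:
  FykV (AATAG, off=4): starts [16, 55, 83, 90, 107, 147, 159, 178, 183, 193, 207, 214, 221, 238, 277, 293] → cuts [20, 59, 87, 94, 111, 151, 163, 182, 187, 197, 211, 218, 225, 242, 281, 297]
  ZebIX (TCCTTA, off=5): starts [2, 9, 42, 61, 69, 121, 131, 152, 164, 232, 257, 263] → cuts [7, 14, 47, 66, 74, 126, 136, 157, 169, 237, 262, 268]

Pooled cuts: [7, 14, 20, 47, 59, 66, 74, 87, 94, 111, 126, 136, 151, 157, 163, 169, 182, 187, 197, 211, 218, 225, 237, 242, 262, 268, 281, 297]

Fragments:
  [0,7): 7 bp
  [7,14): 7 bp
  [14,20): 6 bp
  [20,47): 27 bp
  [47,59): 12 bp
  [59,66): 7 bp
  [66,74): 8 bp
  [74,87): 13 bp
  [87,94): 7 bp
  [94,111): 17 bp
  [111,126): 15 bp
  [126,136): 10 bp
  [136,151): 15 bp
  [151,157): 6 bp
  [157,163): 6 bp
  [163,169): 6 bp
  [169,182): 13 bp
  [182,187): 5 bp
  [187,197): 10 bp
  [197,211): 14 bp
  [211,218): 7 bp
  [218,225): 7 bp
  [225,237): 12 bp
  [237,242): 5 bp
  [242,262): 20 bp
  [262,268): 6 bp
  [268,281): 13 bp
  [281,297): 16 bp
  [297,298): 1 bp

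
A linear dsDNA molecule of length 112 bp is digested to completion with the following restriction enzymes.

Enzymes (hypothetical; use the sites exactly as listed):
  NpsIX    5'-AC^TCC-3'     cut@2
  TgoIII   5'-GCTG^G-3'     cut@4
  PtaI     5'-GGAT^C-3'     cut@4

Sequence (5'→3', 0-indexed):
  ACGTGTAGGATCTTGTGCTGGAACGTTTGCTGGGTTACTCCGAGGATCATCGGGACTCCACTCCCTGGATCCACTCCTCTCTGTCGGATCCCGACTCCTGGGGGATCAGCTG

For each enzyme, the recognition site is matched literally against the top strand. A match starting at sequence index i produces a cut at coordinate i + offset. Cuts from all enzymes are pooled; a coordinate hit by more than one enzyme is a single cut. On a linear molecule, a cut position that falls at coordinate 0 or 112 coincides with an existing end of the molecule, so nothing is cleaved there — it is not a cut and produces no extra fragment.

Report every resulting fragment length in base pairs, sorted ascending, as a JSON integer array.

Site scan:
  NpsIX (ACTCC, off=2): starts [36, 54, 59, 72, 93] → cuts [38, 56, 61, 74, 95]
  TgoIII (GCTGG, off=4): starts [16, 28] → cuts [20, 32]
  PtaI (GGATC, off=4): starts [7, 43, 66, 85, 102] → cuts [11, 47, 70, 89, 106]

Pooled cuts: [11, 20, 32, 38, 47, 56, 61, 70, 74, 89, 95, 106]

Fragments:
  [0,11): 11 bp
  [11,20): 9 bp
  [20,32): 12 bp
  [32,38): 6 bp
  [38,47): 9 bp
  [47,56): 9 bp
  [56,61): 5 bp
  [61,70): 9 bp
  [70,74): 4 bp
  [74,89): 15 bp
  [89,95): 6 bp
  [95,106): 11 bp
  [106,112): 6 bp

[4,5,6,6,6,9,9,9,9,11,11,12,15]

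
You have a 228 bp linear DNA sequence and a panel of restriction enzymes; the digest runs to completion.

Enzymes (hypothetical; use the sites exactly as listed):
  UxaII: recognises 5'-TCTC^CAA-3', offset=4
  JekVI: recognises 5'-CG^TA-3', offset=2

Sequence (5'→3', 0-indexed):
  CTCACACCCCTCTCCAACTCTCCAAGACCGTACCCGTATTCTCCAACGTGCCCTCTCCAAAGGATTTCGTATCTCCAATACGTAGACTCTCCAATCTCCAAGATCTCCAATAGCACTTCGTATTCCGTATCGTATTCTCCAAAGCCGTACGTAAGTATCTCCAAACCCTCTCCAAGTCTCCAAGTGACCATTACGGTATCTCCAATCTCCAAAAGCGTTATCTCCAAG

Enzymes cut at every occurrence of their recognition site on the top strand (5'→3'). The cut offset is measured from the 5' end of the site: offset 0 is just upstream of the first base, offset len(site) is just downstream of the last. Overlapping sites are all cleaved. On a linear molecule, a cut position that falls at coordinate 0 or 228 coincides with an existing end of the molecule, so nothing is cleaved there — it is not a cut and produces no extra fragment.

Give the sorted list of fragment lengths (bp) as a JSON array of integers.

[4,4,5,6,6,7,7,7,7,7,7,8,8,8,8,9,9,10,11,12,13,14,14,15,22]

Per-enzyme occurrences:
  UxaII TCTCCAA/4: at [10, 18, 39, 53, 71, 87, 94, 103, 135, 157, 168, 176, 198, 205, 220] ⇒ [14, 22, 43, 57, 75, 91, 98, 107, 139, 161, 172, 180, 202, 209, 224]
  JekVI CGTA/2: at [28, 34, 67, 80, 118, 125, 130, 145, 149] ⇒ [30, 36, 69, 82, 120, 127, 132, 147, 151]

All cut coordinates (distinct, sorted): [14, 22, 30, 36, 43, 57, 69, 75, 82, 91, 98, 107, 120, 127, 132, 139, 147, 151, 161, 172, 180, 202, 209, 224]

Fragment lengths:
  [0,14): 14 bp
  [14,22): 8 bp
  [22,30): 8 bp
  [30,36): 6 bp
  [36,43): 7 bp
  [43,57): 14 bp
  [57,69): 12 bp
  [69,75): 6 bp
  [75,82): 7 bp
  [82,91): 9 bp
  [91,98): 7 bp
  [98,107): 9 bp
  [107,120): 13 bp
  [120,127): 7 bp
  [127,132): 5 bp
  [132,139): 7 bp
  [139,147): 8 bp
  [147,151): 4 bp
  [151,161): 10 bp
  [161,172): 11 bp
  [172,180): 8 bp
  [180,202): 22 bp
  [202,209): 7 bp
  [209,224): 15 bp
  [224,228): 4 bp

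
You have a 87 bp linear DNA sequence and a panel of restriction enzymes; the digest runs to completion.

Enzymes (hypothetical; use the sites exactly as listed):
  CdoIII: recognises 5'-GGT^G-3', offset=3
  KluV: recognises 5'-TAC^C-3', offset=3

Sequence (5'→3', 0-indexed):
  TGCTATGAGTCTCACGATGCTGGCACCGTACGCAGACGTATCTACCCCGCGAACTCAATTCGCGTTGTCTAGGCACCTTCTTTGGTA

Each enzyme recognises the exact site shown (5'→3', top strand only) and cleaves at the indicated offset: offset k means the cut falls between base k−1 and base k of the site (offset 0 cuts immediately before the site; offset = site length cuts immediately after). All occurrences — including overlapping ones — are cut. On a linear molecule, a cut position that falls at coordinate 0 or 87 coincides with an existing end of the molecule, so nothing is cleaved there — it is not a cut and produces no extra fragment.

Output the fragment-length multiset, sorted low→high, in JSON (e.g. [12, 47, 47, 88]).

Site scan:
  CdoIII (GGTG, off=3): no sites
  KluV TACC/3: at [42] ⇒ [45]

All cut coordinates (distinct, sorted): [45]

Fragment lengths:
  [0,45): 45 bp
  [45,87): 42 bp

[42,45]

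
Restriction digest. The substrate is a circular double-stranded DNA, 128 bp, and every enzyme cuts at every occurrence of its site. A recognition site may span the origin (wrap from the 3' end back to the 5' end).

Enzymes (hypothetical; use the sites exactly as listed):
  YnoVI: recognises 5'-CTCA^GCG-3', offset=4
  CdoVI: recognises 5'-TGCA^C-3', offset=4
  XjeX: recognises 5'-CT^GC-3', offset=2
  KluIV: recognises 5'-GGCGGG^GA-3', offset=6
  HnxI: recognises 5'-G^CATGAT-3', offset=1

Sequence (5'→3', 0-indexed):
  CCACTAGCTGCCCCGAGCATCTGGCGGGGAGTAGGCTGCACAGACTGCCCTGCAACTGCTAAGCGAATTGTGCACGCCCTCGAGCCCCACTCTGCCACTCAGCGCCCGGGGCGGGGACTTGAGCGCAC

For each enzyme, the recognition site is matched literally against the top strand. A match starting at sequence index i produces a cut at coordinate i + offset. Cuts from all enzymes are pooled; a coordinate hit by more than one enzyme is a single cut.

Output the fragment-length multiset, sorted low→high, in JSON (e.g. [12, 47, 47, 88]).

[3,5,6,6,8,9,14,17,19,19,22]

Scan for sites:
  YnoVI (CTCAGCG, off=4): starts [97] → cuts [101]
  CdoVI (TGCAC, off=4): starts [36, 70] → cuts [40, 74]
  XjeX (CTGC, off=2): starts [7, 35, 44, 49, 55, 91] → cuts [9, 37, 46, 51, 57, 93]
  KluIV (GGCGGGGA, off=6): starts [22, 109] → cuts [28, 115]
  HnxI (GCATGAT, off=1): no sites

Pooled cuts: [9, 28, 37, 40, 46, 51, 57, 74, 93, 101, 115]

Fragment lengths:
  9→28: 19 bp
  28→37: 9 bp
  37→40: 3 bp
  40→46: 6 bp
  46→51: 5 bp
  51→57: 6 bp
  57→74: 17 bp
  74→93: 19 bp
  93→101: 8 bp
  101→115: 14 bp
  115→9 (wrap): 128-115+9 = 22 bp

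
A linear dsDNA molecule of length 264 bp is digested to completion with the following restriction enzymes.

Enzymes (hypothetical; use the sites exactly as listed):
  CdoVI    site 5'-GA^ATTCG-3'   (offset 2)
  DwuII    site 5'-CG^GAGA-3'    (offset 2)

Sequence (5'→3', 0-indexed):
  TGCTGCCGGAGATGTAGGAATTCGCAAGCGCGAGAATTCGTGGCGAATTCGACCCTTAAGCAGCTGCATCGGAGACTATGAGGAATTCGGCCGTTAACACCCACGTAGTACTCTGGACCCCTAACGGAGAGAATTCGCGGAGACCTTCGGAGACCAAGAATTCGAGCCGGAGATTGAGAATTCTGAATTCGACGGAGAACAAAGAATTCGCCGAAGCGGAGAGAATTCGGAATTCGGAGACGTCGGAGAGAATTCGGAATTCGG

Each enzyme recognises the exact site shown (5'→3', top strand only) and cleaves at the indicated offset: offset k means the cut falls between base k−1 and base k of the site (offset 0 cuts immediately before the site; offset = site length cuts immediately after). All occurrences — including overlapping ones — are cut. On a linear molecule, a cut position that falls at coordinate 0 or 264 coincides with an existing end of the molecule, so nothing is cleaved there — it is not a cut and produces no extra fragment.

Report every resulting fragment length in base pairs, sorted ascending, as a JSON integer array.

Site scan:
  CdoVI GAATTCG/2: at [17, 33, 44, 82, 130, 157, 184, 203, 222, 229, 249, 256] ⇒ [19, 35, 46, 84, 132, 159, 186, 205, 224, 231, 251, 258]
  DwuII CGGAGA/2: at [6, 69, 124, 137, 147, 167, 192, 216, 234, 243] ⇒ [8, 71, 126, 139, 149, 169, 194, 218, 236, 245]

Pooled cuts: [8, 19, 35, 46, 71, 84, 126, 132, 139, 149, 159, 169, 186, 194, 205, 218, 224, 231, 236, 245, 251, 258]

Fragment lengths:
  [0,8): 8 bp
  [8,19): 11 bp
  [19,35): 16 bp
  [35,46): 11 bp
  [46,71): 25 bp
  [71,84): 13 bp
  [84,126): 42 bp
  [126,132): 6 bp
  [132,139): 7 bp
  [139,149): 10 bp
  [149,159): 10 bp
  [159,169): 10 bp
  [169,186): 17 bp
  [186,194): 8 bp
  [194,205): 11 bp
  [205,218): 13 bp
  [218,224): 6 bp
  [224,231): 7 bp
  [231,236): 5 bp
  [236,245): 9 bp
  [245,251): 6 bp
  [251,258): 7 bp
  [258,264): 6 bp

[5,6,6,6,6,7,7,7,8,8,9,10,10,10,11,11,11,13,13,16,17,25,42]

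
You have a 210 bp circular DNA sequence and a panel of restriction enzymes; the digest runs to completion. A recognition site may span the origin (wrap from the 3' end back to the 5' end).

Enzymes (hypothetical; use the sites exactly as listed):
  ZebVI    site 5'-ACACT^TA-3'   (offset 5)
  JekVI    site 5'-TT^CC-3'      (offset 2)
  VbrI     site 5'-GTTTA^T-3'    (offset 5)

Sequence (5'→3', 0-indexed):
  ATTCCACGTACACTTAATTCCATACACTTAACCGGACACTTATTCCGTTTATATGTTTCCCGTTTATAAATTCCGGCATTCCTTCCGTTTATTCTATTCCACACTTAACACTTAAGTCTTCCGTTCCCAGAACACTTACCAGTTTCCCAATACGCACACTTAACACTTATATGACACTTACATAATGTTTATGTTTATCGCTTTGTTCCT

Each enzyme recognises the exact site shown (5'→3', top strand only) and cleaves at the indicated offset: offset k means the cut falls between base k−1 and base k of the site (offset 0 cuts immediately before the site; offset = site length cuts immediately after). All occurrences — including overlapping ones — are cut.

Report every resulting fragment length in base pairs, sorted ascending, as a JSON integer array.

[4,4,5,5,6,6,6,7,7,7,7,7,7,7,8,8,8,9,9,10,11,11,11,12,13,15]

Site scan:
  ZebVI ACACTTA/5: at [9, 23, 35, 100, 107, 131, 155, 162, 173] ⇒ [14, 28, 40, 105, 112, 136, 160, 167, 178]
  JekVI TTCC/2: at [1, 17, 42, 56, 70, 78, 82, 96, 118, 123, 143, 205] ⇒ [3, 19, 44, 58, 72, 80, 84, 98, 120, 125, 145, 207]
  VbrI GTTTAT/5: at [46, 61, 86, 186, 192] ⇒ [51, 66, 91, 191, 197]

All cut coordinates (distinct, sorted): [3, 14, 19, 28, 40, 44, 51, 58, 66, 72, 80, 84, 91, 98, 105, 112, 120, 125, 136, 145, 160, 167, 178, 191, 197, 207]

Fragment lengths:
  3→14: 11 bp
  14→19: 5 bp
  19→28: 9 bp
  28→40: 12 bp
  40→44: 4 bp
  44→51: 7 bp
  51→58: 7 bp
  58→66: 8 bp
  66→72: 6 bp
  72→80: 8 bp
  80→84: 4 bp
  84→91: 7 bp
  91→98: 7 bp
  98→105: 7 bp
  105→112: 7 bp
  112→120: 8 bp
  120→125: 5 bp
  125→136: 11 bp
  136→145: 9 bp
  145→160: 15 bp
  160→167: 7 bp
  167→178: 11 bp
  178→191: 13 bp
  191→197: 6 bp
  197→207: 10 bp
  207→3 (wrap): 210-207+3 = 6 bp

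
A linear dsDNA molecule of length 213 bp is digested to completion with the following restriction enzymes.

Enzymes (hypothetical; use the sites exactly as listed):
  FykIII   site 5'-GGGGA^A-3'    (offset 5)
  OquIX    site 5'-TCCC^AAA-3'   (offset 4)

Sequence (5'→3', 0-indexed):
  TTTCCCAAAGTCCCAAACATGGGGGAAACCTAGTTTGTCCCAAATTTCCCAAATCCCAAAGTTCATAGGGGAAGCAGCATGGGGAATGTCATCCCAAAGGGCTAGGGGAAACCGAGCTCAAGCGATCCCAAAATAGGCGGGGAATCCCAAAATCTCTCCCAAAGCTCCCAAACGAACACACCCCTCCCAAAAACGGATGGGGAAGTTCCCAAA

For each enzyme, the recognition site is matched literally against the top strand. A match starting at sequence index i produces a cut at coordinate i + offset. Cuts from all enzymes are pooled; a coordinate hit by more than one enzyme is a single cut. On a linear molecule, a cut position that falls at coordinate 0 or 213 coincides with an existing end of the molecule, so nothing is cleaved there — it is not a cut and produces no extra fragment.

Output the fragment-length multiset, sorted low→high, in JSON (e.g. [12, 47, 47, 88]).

Site scan:
  FykIII (GGGGAA, off=5): starts [21, 67, 80, 104, 138, 198] → cuts [26, 72, 85, 109, 143, 203]
  OquIX (TCCCAAA, off=4): starts [2, 10, 37, 46, 53, 91, 125, 144, 156, 165, 184, 206] → cuts [6, 14, 41, 50, 57, 95, 129, 148, 160, 169, 188, 210]

Pooled cuts: [6, 14, 26, 41, 50, 57, 72, 85, 95, 109, 129, 143, 148, 160, 169, 188, 203, 210]

Fragments:
  [0,6): 6 bp
  [6,14): 8 bp
  [14,26): 12 bp
  [26,41): 15 bp
  [41,50): 9 bp
  [50,57): 7 bp
  [57,72): 15 bp
  [72,85): 13 bp
  [85,95): 10 bp
  [95,109): 14 bp
  [109,129): 20 bp
  [129,143): 14 bp
  [143,148): 5 bp
  [148,160): 12 bp
  [160,169): 9 bp
  [169,188): 19 bp
  [188,203): 15 bp
  [203,210): 7 bp
  [210,213): 3 bp

[3,5,6,7,7,8,9,9,10,12,12,13,14,14,15,15,15,19,20]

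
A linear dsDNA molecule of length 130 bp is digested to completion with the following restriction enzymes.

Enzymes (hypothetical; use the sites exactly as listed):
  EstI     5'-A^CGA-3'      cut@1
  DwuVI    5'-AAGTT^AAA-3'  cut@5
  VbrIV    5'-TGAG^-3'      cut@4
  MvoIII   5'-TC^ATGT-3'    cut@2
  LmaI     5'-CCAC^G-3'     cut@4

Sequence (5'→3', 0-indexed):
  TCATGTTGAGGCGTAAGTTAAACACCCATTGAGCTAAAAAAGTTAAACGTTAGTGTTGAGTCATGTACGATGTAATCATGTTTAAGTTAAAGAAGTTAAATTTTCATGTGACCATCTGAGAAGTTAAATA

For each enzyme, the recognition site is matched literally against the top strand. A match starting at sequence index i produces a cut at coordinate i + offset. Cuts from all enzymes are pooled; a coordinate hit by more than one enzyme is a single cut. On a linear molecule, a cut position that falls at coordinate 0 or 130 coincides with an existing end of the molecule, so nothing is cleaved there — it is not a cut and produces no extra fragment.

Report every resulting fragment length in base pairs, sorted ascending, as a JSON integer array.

Scan for sites:
  EstI (ACGA, off=1): starts [66] → cuts [67]
  DwuVI (AAGTTAAA, off=5): starts [14, 39, 83, 92, 120] → cuts [19, 44, 88, 97, 125]
  VbrIV (TGAG, off=4): starts [6, 29, 56, 116] → cuts [10, 33, 60, 120]
  MvoIII (TCATGT, off=2): starts [0, 60, 75, 103] → cuts [2, 62, 77, 105]
  LmaI (CCACG, off=4): no sites

All cut coordinates (distinct, sorted): [2, 10, 19, 33, 44, 60, 62, 67, 77, 88, 97, 105, 120, 125]

Fragment lengths:
  [0,2): 2 bp
  [2,10): 8 bp
  [10,19): 9 bp
  [19,33): 14 bp
  [33,44): 11 bp
  [44,60): 16 bp
  [60,62): 2 bp
  [62,67): 5 bp
  [67,77): 10 bp
  [77,88): 11 bp
  [88,97): 9 bp
  [97,105): 8 bp
  [105,120): 15 bp
  [120,125): 5 bp
  [125,130): 5 bp

[2,2,5,5,5,8,8,9,9,10,11,11,14,15,16]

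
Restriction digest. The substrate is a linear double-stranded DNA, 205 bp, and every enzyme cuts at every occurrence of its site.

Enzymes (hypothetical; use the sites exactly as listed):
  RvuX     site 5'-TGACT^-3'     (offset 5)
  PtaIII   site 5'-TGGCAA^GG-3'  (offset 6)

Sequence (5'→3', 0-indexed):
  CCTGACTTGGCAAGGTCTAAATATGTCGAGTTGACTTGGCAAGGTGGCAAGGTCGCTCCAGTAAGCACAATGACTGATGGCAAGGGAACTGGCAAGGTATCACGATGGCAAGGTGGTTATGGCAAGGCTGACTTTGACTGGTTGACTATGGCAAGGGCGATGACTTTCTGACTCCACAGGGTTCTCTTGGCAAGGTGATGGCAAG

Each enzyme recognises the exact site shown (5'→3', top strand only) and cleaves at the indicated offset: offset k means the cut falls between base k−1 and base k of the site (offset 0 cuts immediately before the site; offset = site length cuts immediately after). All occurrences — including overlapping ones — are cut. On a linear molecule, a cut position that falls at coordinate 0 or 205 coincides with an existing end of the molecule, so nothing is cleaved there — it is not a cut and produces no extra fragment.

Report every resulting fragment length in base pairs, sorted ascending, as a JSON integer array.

[6,6,6,7,7,8,8,8,8,8,11,12,12,14,16,20,23,25]

Scan for sites:
  RvuX (TGACT, off=5): starts [2, 31, 70, 128, 134, 142, 160, 168] → cuts [7, 36, 75, 133, 139, 147, 165, 173]
  PtaIII (TGGCAAGG, off=6): starts [7, 36, 44, 77, 89, 105, 119, 148, 187] → cuts [13, 42, 50, 83, 95, 111, 125, 154, 193]

Pooled cuts: [7, 13, 36, 42, 50, 75, 83, 95, 111, 125, 133, 139, 147, 154, 165, 173, 193]

Fragments:
  [0,7): 7 bp
  [7,13): 6 bp
  [13,36): 23 bp
  [36,42): 6 bp
  [42,50): 8 bp
  [50,75): 25 bp
  [75,83): 8 bp
  [83,95): 12 bp
  [95,111): 16 bp
  [111,125): 14 bp
  [125,133): 8 bp
  [133,139): 6 bp
  [139,147): 8 bp
  [147,154): 7 bp
  [154,165): 11 bp
  [165,173): 8 bp
  [173,193): 20 bp
  [193,205): 12 bp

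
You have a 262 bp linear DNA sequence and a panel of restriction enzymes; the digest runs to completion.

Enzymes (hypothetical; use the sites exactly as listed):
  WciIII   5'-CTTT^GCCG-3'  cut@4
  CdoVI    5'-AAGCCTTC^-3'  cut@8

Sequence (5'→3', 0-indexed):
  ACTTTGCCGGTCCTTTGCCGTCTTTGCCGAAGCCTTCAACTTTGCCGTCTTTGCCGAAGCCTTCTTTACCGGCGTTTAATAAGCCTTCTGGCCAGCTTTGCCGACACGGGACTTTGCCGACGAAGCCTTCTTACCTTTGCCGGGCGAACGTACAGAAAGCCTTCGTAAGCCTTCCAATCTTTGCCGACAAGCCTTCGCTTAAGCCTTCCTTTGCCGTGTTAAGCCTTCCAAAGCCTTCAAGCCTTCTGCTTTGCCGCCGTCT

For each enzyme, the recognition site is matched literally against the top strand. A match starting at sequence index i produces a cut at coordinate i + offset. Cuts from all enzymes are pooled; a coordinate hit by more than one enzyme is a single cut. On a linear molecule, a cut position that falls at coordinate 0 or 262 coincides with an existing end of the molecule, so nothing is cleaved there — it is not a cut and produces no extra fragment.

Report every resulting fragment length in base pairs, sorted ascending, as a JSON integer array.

Scan for sites:
  WciIII (CTTTGCCG, off=4): starts [1, 12, 21, 39, 48, 95, 111, 134, 178, 208, 248] → cuts [5, 16, 25, 43, 52, 99, 115, 138, 182, 212, 252]
  CdoVI (AAGCCTTC, off=8): starts [29, 56, 80, 122, 156, 166, 188, 200, 220, 230, 238] → cuts [37, 64, 88, 130, 164, 174, 196, 208, 228, 238, 246]

Pooled cuts: [5, 16, 25, 37, 43, 52, 64, 88, 99, 115, 130, 138, 164, 174, 182, 196, 208, 212, 228, 238, 246, 252]

Fragments:
  [0,5): 5 bp
  [5,16): 11 bp
  [16,25): 9 bp
  [25,37): 12 bp
  [37,43): 6 bp
  [43,52): 9 bp
  [52,64): 12 bp
  [64,88): 24 bp
  [88,99): 11 bp
  [99,115): 16 bp
  [115,130): 15 bp
  [130,138): 8 bp
  [138,164): 26 bp
  [164,174): 10 bp
  [174,182): 8 bp
  [182,196): 14 bp
  [196,208): 12 bp
  [208,212): 4 bp
  [212,228): 16 bp
  [228,238): 10 bp
  [238,246): 8 bp
  [246,252): 6 bp
  [252,262): 10 bp

[4,5,6,6,8,8,8,9,9,10,10,10,11,11,12,12,12,14,15,16,16,24,26]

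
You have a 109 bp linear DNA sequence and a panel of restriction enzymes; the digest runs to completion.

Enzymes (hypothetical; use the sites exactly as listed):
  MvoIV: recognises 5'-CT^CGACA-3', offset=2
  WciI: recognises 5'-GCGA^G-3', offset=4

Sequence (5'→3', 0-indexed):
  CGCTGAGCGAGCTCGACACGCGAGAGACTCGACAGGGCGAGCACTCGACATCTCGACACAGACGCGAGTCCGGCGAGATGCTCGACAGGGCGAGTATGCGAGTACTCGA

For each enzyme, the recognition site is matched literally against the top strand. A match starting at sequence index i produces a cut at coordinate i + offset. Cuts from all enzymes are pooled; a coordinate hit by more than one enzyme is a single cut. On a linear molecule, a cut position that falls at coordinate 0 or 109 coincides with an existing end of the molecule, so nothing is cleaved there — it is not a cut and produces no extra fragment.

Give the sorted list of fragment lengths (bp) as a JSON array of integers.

[3,5,6,6,8,8,8,9,10,10,11,11,14]

Scan for sites:
  MvoIV (CTCGACA, off=2): starts [11, 27, 43, 51, 80] → cuts [13, 29, 45, 53, 82]
  WciI (GCGAG, off=4): starts [6, 19, 36, 63, 72, 89, 97] → cuts [10, 23, 40, 67, 76, 93, 101]

All cut coordinates (distinct, sorted): [10, 13, 23, 29, 40, 45, 53, 67, 76, 82, 93, 101]

Fragments:
  [0,10): 10 bp
  [10,13): 3 bp
  [13,23): 10 bp
  [23,29): 6 bp
  [29,40): 11 bp
  [40,45): 5 bp
  [45,53): 8 bp
  [53,67): 14 bp
  [67,76): 9 bp
  [76,82): 6 bp
  [82,93): 11 bp
  [93,101): 8 bp
  [101,109): 8 bp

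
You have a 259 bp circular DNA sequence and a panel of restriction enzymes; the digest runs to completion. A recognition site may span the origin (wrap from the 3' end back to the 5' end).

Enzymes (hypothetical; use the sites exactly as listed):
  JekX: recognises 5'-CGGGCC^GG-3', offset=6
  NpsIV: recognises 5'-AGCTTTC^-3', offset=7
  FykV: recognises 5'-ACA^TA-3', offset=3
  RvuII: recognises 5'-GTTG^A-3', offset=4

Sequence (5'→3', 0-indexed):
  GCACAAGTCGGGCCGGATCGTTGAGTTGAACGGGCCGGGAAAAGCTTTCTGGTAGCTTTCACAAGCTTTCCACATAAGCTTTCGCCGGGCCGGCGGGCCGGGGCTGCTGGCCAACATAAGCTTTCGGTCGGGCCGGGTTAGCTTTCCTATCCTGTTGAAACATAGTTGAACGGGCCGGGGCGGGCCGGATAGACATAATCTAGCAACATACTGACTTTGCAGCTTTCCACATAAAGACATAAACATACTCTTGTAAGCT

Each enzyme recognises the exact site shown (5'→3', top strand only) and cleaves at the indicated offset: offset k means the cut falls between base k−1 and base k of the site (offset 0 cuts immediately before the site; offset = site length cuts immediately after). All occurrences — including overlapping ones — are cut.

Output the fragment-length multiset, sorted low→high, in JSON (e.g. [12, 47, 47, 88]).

[4,4,5,5,6,6,8,8,8,8,8,9,9,9,9,9,10,10,11,11,12,13,13,17,19,28]

Per-enzyme occurrences:
  JekX (CGGGCCGG, off=6): starts [8, 30, 85, 93, 128, 170, 180] → cuts [14, 36, 91, 99, 134, 176, 186]
  NpsIV (AGCTTTC, off=7): starts [42, 53, 63, 76, 118, 139, 220] → cuts [49, 60, 70, 83, 125, 146, 227]
  FykV (ACATA, off=3): starts [71, 113, 159, 192, 205, 228, 236, 242] → cuts [74, 116, 162, 195, 208, 231, 239, 245]
  RvuII (GTTGA, off=4): starts [19, 24, 153, 164] → cuts [23, 28, 157, 168]

All cut coordinates (distinct, sorted): [14, 23, 28, 36, 49, 60, 70, 74, 83, 91, 99, 116, 125, 134, 146, 157, 162, 168, 176, 186, 195, 208, 227, 231, 239, 245]

Fragments:
  14→23: 9 bp
  23→28: 5 bp
  28→36: 8 bp
  36→49: 13 bp
  49→60: 11 bp
  60→70: 10 bp
  70→74: 4 bp
  74→83: 9 bp
  83→91: 8 bp
  91→99: 8 bp
  99→116: 17 bp
  116→125: 9 bp
  125→134: 9 bp
  134→146: 12 bp
  146→157: 11 bp
  157→162: 5 bp
  162→168: 6 bp
  168→176: 8 bp
  176→186: 10 bp
  186→195: 9 bp
  195→208: 13 bp
  208→227: 19 bp
  227→231: 4 bp
  231→239: 8 bp
  239→245: 6 bp
  245→14 (wrap): 259-245+14 = 28 bp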